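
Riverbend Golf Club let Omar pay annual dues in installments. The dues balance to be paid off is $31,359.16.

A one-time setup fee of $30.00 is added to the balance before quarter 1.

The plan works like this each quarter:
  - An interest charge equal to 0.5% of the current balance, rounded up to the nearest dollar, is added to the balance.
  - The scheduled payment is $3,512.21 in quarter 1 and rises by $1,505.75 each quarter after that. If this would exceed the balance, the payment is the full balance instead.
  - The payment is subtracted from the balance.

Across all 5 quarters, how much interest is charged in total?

$543.00

Quarter 1: $31,389.16 +$157.00 interest = $31,546.16; pay $3,512.21 → $28,033.95
Quarter 2: $28,033.95 +$141.00 interest = $28,174.95; pay $5,017.96 → $23,156.99
Quarter 3: $23,156.99 +$116.00 interest = $23,272.99; pay $6,523.71 → $16,749.28
Quarter 4: $16,749.28 +$84.00 interest = $16,833.28; pay $8,029.46 → $8,803.82
Quarter 5: $8,803.82 +$45.00 interest = $8,848.82; pay $8,848.82 → $0.00
Total interest: $157.00 + $141.00 + $116.00 + $84.00 + $45.00 = $543.00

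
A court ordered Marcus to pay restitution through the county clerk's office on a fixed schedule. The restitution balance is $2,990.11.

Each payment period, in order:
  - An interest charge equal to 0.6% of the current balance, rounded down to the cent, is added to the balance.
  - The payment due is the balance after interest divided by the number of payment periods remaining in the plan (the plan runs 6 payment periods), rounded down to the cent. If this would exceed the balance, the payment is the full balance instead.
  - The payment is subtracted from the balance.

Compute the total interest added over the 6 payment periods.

$63.41

# | Opening | Interest | Payment | End bal
1 | $2,990.11 | $17.94 | $501.34 | $2,506.71
2 | $2,506.71 | $15.04 | $504.35 | $2,017.40
3 | $2,017.40 | $12.10 | $507.37 | $1,522.13
4 | $1,522.13 | $9.13 | $510.42 | $1,020.84
5 | $1,020.84 | $6.12 | $513.48 | $513.48
6 | $513.48 | $3.08 | $516.56 | $0.00
Total interest: $17.94 + $15.04 + $12.10 + $9.13 + $6.12 + $3.08 = $63.41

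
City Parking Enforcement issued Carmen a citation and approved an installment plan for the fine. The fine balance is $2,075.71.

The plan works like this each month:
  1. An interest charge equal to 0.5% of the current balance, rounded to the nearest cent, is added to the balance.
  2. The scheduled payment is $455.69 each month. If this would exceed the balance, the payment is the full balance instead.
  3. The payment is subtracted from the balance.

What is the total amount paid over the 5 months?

Month 1: $2,075.71 +$10.38 interest = $2,086.09; pay $455.69 → $1,630.40
Month 2: $1,630.40 +$8.15 interest = $1,638.55; pay $455.69 → $1,182.86
Month 3: $1,182.86 +$5.91 interest = $1,188.77; pay $455.69 → $733.08
Month 4: $733.08 +$3.67 interest = $736.75; pay $455.69 → $281.06
Month 5: $281.06 +$1.41 interest = $282.47; pay $282.47 → $0.00
Total paid: $2,105.23

$2,105.23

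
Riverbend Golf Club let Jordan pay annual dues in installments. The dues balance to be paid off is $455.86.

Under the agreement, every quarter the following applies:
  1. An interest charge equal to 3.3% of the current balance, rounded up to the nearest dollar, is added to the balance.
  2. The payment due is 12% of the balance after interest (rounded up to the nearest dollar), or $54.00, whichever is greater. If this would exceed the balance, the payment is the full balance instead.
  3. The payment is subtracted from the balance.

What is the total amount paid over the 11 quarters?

Quarter 1: $455.86 +$16.00 interest = $471.86; pay $57.00 → $414.86
Quarter 2: $414.86 +$14.00 interest = $428.86; pay $54.00 → $374.86
Quarter 3: $374.86 +$13.00 interest = $387.86; pay $54.00 → $333.86
Quarter 4: $333.86 +$12.00 interest = $345.86; pay $54.00 → $291.86
Quarter 5: $291.86 +$10.00 interest = $301.86; pay $54.00 → $247.86
Quarter 6: $247.86 +$9.00 interest = $256.86; pay $54.00 → $202.86
Quarter 7: $202.86 +$7.00 interest = $209.86; pay $54.00 → $155.86
Quarter 8: $155.86 +$6.00 interest = $161.86; pay $54.00 → $107.86
Quarter 9: $107.86 +$4.00 interest = $111.86; pay $54.00 → $57.86
Quarter 10: $57.86 +$2.00 interest = $59.86; pay $54.00 → $5.86
Quarter 11: $5.86 +$1.00 interest = $6.86; pay $6.86 → $0.00
Total paid: $549.86

$549.86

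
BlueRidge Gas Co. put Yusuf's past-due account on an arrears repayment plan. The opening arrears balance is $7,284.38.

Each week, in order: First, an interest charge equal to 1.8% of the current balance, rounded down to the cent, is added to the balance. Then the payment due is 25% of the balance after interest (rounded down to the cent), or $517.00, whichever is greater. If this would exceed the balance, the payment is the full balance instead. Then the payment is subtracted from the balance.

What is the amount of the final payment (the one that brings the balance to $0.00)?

$422.15

Week 1: opening $7,284.38; interest $131.11 → $7,415.49; payment $1,853.87; balance $5,561.62
Week 2: opening $5,561.62; interest $100.10 → $5,661.72; payment $1,415.43; balance $4,246.29
Week 3: opening $4,246.29; interest $76.43 → $4,322.72; payment $1,080.68; balance $3,242.04
Week 4: opening $3,242.04; interest $58.35 → $3,300.39; payment $825.09; balance $2,475.30
Week 5: opening $2,475.30; interest $44.55 → $2,519.85; payment $629.96; balance $1,889.89
Week 6: opening $1,889.89; interest $34.01 → $1,923.90; payment $517.00; balance $1,406.90
Week 7: opening $1,406.90; interest $25.32 → $1,432.22; payment $517.00; balance $915.22
Week 8: opening $915.22; interest $16.47 → $931.69; payment $517.00; balance $414.69
Week 9: opening $414.69; interest $7.46 → $422.15; payment $422.15; balance $0.00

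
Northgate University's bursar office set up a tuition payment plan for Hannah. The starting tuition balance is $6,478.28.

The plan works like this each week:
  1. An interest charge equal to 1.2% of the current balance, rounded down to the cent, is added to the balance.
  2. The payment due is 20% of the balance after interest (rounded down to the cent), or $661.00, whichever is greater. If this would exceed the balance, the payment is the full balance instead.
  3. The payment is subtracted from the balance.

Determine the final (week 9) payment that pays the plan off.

Week 1: $6,478.28 +$77.73 interest = $6,556.01; pay $1,311.20 → $5,244.81
Week 2: $5,244.81 +$62.93 interest = $5,307.74; pay $1,061.54 → $4,246.20
Week 3: $4,246.20 +$50.95 interest = $4,297.15; pay $859.43 → $3,437.72
Week 4: $3,437.72 +$41.25 interest = $3,478.97; pay $695.79 → $2,783.18
Week 5: $2,783.18 +$33.39 interest = $2,816.57; pay $661.00 → $2,155.57
Week 6: $2,155.57 +$25.86 interest = $2,181.43; pay $661.00 → $1,520.43
Week 7: $1,520.43 +$18.24 interest = $1,538.67; pay $661.00 → $877.67
Week 8: $877.67 +$10.53 interest = $888.20; pay $661.00 → $227.20
Week 9: $227.20 +$2.72 interest = $229.92; pay $229.92 → $0.00

$229.92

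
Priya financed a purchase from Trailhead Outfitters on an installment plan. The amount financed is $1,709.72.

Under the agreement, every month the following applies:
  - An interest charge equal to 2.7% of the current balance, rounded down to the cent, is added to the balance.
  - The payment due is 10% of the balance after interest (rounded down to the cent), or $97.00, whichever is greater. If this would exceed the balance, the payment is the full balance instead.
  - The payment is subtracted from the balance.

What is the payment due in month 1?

# | Opening | Interest | Payment | End bal
1 | $1,709.72 | $46.16 | $175.58 | $1,580.30

$175.58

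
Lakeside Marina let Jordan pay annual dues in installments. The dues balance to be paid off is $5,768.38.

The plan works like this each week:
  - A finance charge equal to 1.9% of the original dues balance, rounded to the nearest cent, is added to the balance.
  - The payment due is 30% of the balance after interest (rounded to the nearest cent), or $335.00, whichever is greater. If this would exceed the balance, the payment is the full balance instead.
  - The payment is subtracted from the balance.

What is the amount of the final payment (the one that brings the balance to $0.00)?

Week 1: $5,768.38 +$109.60 interest = $5,877.98; pay $1,763.39 → $4,114.59
Week 2: $4,114.59 +$109.60 interest = $4,224.19; pay $1,267.26 → $2,956.93
Week 3: $2,956.93 +$109.60 interest = $3,066.53; pay $919.96 → $2,146.57
Week 4: $2,146.57 +$109.60 interest = $2,256.17; pay $676.85 → $1,579.32
Week 5: $1,579.32 +$109.60 interest = $1,688.92; pay $506.68 → $1,182.24
Week 6: $1,182.24 +$109.60 interest = $1,291.84; pay $387.55 → $904.29
Week 7: $904.29 +$109.60 interest = $1,013.89; pay $335.00 → $678.89
Week 8: $678.89 +$109.60 interest = $788.49; pay $335.00 → $453.49
Week 9: $453.49 +$109.60 interest = $563.09; pay $335.00 → $228.09
Week 10: $228.09 +$109.60 interest = $337.69; pay $335.00 → $2.69
Week 11: $2.69 +$109.60 interest = $112.29; pay $112.29 → $0.00

$112.29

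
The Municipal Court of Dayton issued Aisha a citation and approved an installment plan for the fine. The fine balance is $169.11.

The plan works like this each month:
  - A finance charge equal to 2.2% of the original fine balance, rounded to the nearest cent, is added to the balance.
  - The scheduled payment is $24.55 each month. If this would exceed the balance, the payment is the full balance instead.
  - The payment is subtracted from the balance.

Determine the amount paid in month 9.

Month 1: opening $169.11; interest $3.72 → $172.83; payment $24.55; balance $148.28
Month 2: opening $148.28; interest $3.72 → $152.00; payment $24.55; balance $127.45
Month 3: opening $127.45; interest $3.72 → $131.17; payment $24.55; balance $106.62
Month 4: opening $106.62; interest $3.72 → $110.34; payment $24.55; balance $85.79
Month 5: opening $85.79; interest $3.72 → $89.51; payment $24.55; balance $64.96
Month 6: opening $64.96; interest $3.72 → $68.68; payment $24.55; balance $44.13
Month 7: opening $44.13; interest $3.72 → $47.85; payment $24.55; balance $23.30
Month 8: opening $23.30; interest $3.72 → $27.02; payment $24.55; balance $2.47
Month 9: opening $2.47; interest $3.72 → $6.19; payment $6.19; balance $0.00

$6.19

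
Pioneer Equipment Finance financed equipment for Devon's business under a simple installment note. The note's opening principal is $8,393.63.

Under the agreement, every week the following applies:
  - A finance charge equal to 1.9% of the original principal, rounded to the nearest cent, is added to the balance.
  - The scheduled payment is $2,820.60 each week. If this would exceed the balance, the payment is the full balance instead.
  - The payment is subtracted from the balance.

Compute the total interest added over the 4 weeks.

Week 1: opening $8,393.63; interest $159.48 → $8,553.11; payment $2,820.60; balance $5,732.51
Week 2: opening $5,732.51; interest $159.48 → $5,891.99; payment $2,820.60; balance $3,071.39
Week 3: opening $3,071.39; interest $159.48 → $3,230.87; payment $2,820.60; balance $410.27
Week 4: opening $410.27; interest $159.48 → $569.75; payment $569.75; balance $0.00
Total interest: $159.48 + $159.48 + $159.48 + $159.48 = $637.92

$637.92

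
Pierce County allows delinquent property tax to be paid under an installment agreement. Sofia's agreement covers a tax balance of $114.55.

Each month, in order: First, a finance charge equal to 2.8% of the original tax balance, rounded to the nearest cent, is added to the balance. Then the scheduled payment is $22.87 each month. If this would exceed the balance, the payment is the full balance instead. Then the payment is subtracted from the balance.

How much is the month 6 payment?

$19.46

# | Opening | Interest | Payment | End bal
1 | $114.55 | $3.21 | $22.87 | $94.89
2 | $94.89 | $3.21 | $22.87 | $75.23
3 | $75.23 | $3.21 | $22.87 | $55.57
4 | $55.57 | $3.21 | $22.87 | $35.91
5 | $35.91 | $3.21 | $22.87 | $16.25
6 | $16.25 | $3.21 | $19.46 | $0.00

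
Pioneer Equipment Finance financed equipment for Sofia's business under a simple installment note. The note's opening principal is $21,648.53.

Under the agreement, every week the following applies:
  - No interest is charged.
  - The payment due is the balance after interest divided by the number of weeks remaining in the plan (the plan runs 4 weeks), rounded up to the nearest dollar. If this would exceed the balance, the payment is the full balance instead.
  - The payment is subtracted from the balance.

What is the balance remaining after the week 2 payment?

$10,823.53

# | Opening | Payment | End bal
1 | $21,648.53 | $5,413.00 | $16,235.53
2 | $16,235.53 | $5,412.00 | $10,823.53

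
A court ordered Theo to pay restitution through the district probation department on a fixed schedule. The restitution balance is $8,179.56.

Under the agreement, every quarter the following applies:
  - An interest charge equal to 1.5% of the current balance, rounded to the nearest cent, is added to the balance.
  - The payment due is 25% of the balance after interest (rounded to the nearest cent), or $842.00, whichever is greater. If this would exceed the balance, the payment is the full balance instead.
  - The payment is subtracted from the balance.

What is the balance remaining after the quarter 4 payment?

$2,746.88

# | Opening | Interest | Payment | End bal
1 | $8,179.56 | $122.69 | $2,075.56 | $6,226.69
2 | $6,226.69 | $93.40 | $1,580.02 | $4,740.07
3 | $4,740.07 | $71.10 | $1,202.79 | $3,608.38
4 | $3,608.38 | $54.13 | $915.63 | $2,746.88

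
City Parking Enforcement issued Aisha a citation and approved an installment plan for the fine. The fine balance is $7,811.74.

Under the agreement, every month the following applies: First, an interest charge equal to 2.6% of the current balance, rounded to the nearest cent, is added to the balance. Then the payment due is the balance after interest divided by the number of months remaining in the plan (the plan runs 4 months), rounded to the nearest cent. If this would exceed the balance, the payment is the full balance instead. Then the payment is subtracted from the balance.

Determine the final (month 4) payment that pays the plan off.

Month 1: $7,811.74 +$203.11 interest = $8,014.85; pay $2,003.71 → $6,011.14
Month 2: $6,011.14 +$156.29 interest = $6,167.43; pay $2,055.81 → $4,111.62
Month 3: $4,111.62 +$106.90 interest = $4,218.52; pay $2,109.26 → $2,109.26
Month 4: $2,109.26 +$54.84 interest = $2,164.10; pay $2,164.10 → $0.00

$2,164.10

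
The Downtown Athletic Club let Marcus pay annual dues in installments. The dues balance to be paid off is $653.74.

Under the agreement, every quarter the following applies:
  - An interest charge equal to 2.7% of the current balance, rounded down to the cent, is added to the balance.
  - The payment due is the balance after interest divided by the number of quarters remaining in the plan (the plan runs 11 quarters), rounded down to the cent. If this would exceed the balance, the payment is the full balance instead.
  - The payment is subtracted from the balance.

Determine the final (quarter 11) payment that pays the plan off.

$79.66

Quarter 1: opening $653.74; interest $17.65 → $671.39; payment $61.03; balance $610.36
Quarter 2: opening $610.36; interest $16.47 → $626.83; payment $62.68; balance $564.15
Quarter 3: opening $564.15; interest $15.23 → $579.38; payment $64.37; balance $515.01
Quarter 4: opening $515.01; interest $13.90 → $528.91; payment $66.11; balance $462.80
Quarter 5: opening $462.80; interest $12.49 → $475.29; payment $67.89; balance $407.40
Quarter 6: opening $407.40; interest $10.99 → $418.39; payment $69.73; balance $348.66
Quarter 7: opening $348.66; interest $9.41 → $358.07; payment $71.61; balance $286.46
Quarter 8: opening $286.46; interest $7.73 → $294.19; payment $73.54; balance $220.65
Quarter 9: opening $220.65; interest $5.95 → $226.60; payment $75.53; balance $151.07
Quarter 10: opening $151.07; interest $4.07 → $155.14; payment $77.57; balance $77.57
Quarter 11: opening $77.57; interest $2.09 → $79.66; payment $79.66; balance $0.00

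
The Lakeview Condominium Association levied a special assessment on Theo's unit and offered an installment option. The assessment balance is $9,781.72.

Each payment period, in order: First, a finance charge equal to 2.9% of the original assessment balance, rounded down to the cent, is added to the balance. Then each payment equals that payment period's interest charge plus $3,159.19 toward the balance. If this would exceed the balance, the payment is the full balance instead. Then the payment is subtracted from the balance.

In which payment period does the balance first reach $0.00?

4

Payment period 1: opening $9,781.72; interest $283.66 → $10,065.38; payment $3,442.85; balance $6,622.53
Payment period 2: opening $6,622.53; interest $283.66 → $6,906.19; payment $3,442.85; balance $3,463.34
Payment period 3: opening $3,463.34; interest $283.66 → $3,747.00; payment $3,442.85; balance $304.15
Payment period 4: opening $304.15; interest $283.66 → $587.81; payment $587.81; balance $0.00
Balance reaches $0.00 in payment period 4.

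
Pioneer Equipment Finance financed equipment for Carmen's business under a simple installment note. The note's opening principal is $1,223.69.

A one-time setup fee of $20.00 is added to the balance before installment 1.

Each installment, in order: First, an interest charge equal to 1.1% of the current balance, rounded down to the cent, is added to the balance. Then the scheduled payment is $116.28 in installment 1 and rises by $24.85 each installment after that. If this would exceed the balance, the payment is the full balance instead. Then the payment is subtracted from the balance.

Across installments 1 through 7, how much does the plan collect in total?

$1,305.60

# | Opening | Interest | Payment | End bal
1 | $1,243.69 | $13.68 | $116.28 | $1,141.09
2 | $1,141.09 | $12.55 | $141.13 | $1,012.51
3 | $1,012.51 | $11.13 | $165.98 | $857.66
4 | $857.66 | $9.43 | $190.83 | $676.26
5 | $676.26 | $7.43 | $215.68 | $468.01
6 | $468.01 | $5.14 | $240.53 | $232.62
7 | $232.62 | $2.55 | $235.17 | $0.00
Total paid: $1,305.60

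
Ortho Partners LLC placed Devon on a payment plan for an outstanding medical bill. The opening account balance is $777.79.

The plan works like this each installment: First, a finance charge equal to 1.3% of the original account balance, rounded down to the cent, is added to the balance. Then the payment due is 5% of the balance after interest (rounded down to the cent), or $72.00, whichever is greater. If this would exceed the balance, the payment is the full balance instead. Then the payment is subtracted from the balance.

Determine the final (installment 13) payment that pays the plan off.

Installment 1: opening $777.79; interest $10.11 → $787.90; payment $72.00; balance $715.90
Installment 2: opening $715.90; interest $10.11 → $726.01; payment $72.00; balance $654.01
Installment 3: opening $654.01; interest $10.11 → $664.12; payment $72.00; balance $592.12
Installment 4: opening $592.12; interest $10.11 → $602.23; payment $72.00; balance $530.23
Installment 5: opening $530.23; interest $10.11 → $540.34; payment $72.00; balance $468.34
Installment 6: opening $468.34; interest $10.11 → $478.45; payment $72.00; balance $406.45
Installment 7: opening $406.45; interest $10.11 → $416.56; payment $72.00; balance $344.56
Installment 8: opening $344.56; interest $10.11 → $354.67; payment $72.00; balance $282.67
Installment 9: opening $282.67; interest $10.11 → $292.78; payment $72.00; balance $220.78
Installment 10: opening $220.78; interest $10.11 → $230.89; payment $72.00; balance $158.89
Installment 11: opening $158.89; interest $10.11 → $169.00; payment $72.00; balance $97.00
Installment 12: opening $97.00; interest $10.11 → $107.11; payment $72.00; balance $35.11
Installment 13: opening $35.11; interest $10.11 → $45.22; payment $45.22; balance $0.00

$45.22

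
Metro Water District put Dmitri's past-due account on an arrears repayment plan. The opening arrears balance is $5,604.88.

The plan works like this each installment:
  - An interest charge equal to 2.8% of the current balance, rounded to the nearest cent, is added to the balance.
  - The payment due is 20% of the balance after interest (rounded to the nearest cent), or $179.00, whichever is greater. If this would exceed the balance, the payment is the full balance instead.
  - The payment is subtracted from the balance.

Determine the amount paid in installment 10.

Installment 1: $5,604.88 +$156.94 interest = $5,761.82; pay $1,152.36 → $4,609.46
Installment 2: $4,609.46 +$129.06 interest = $4,738.52; pay $947.70 → $3,790.82
Installment 3: $3,790.82 +$106.14 interest = $3,896.96; pay $779.39 → $3,117.57
Installment 4: $3,117.57 +$87.29 interest = $3,204.86; pay $640.97 → $2,563.89
Installment 5: $2,563.89 +$71.79 interest = $2,635.68; pay $527.14 → $2,108.54
Installment 6: $2,108.54 +$59.04 interest = $2,167.58; pay $433.52 → $1,734.06
Installment 7: $1,734.06 +$48.55 interest = $1,782.61; pay $356.52 → $1,426.09
Installment 8: $1,426.09 +$39.93 interest = $1,466.02; pay $293.20 → $1,172.82
Installment 9: $1,172.82 +$32.84 interest = $1,205.66; pay $241.13 → $964.53
Installment 10: $964.53 +$27.01 interest = $991.54; pay $198.31 → $793.23

$198.31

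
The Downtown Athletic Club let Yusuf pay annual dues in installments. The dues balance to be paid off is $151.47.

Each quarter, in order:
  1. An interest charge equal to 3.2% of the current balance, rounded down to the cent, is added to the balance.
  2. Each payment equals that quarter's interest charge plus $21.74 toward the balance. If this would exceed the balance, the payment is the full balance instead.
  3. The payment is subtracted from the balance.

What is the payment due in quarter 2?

Quarter 1: $151.47 +$4.84 interest = $156.31; pay $26.58 → $129.73
Quarter 2: $129.73 +$4.15 interest = $133.88; pay $25.89 → $107.99

$25.89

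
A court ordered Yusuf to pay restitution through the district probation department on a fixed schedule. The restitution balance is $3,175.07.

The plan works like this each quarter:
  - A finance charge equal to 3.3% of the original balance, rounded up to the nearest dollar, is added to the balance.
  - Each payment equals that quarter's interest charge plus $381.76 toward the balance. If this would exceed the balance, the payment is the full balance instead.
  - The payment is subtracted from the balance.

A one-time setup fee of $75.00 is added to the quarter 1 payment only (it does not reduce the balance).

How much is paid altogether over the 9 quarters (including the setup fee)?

$4,195.07

Quarter 1: $3,175.07 +$105.00 interest = $3,280.07; pay $486.76 (+ $75.00 fee) → $2,793.31
Quarter 2: $2,793.31 +$105.00 interest = $2,898.31; pay $486.76 → $2,411.55
Quarter 3: $2,411.55 +$105.00 interest = $2,516.55; pay $486.76 → $2,029.79
Quarter 4: $2,029.79 +$105.00 interest = $2,134.79; pay $486.76 → $1,648.03
Quarter 5: $1,648.03 +$105.00 interest = $1,753.03; pay $486.76 → $1,266.27
Quarter 6: $1,266.27 +$105.00 interest = $1,371.27; pay $486.76 → $884.51
Quarter 7: $884.51 +$105.00 interest = $989.51; pay $486.76 → $502.75
Quarter 8: $502.75 +$105.00 interest = $607.75; pay $486.76 → $120.99
Quarter 9: $120.99 +$105.00 interest = $225.99; pay $225.99 → $0.00
Total paid: $4,195.07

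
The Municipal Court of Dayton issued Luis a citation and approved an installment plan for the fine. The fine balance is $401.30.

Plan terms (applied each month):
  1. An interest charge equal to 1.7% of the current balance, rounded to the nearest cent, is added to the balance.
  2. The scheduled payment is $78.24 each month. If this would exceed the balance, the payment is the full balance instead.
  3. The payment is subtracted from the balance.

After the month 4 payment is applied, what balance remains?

$108.26

Month 1: opening $401.30; interest $6.82 → $408.12; payment $78.24; balance $329.88
Month 2: opening $329.88; interest $5.61 → $335.49; payment $78.24; balance $257.25
Month 3: opening $257.25; interest $4.37 → $261.62; payment $78.24; balance $183.38
Month 4: opening $183.38; interest $3.12 → $186.50; payment $78.24; balance $108.26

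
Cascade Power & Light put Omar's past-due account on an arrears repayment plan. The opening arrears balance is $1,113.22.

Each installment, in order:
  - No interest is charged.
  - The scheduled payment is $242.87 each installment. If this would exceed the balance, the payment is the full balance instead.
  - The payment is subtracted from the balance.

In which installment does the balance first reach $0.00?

5

Installment 1: opening $1,113.22; payment $242.87; balance $870.35
Installment 2: opening $870.35; payment $242.87; balance $627.48
Installment 3: opening $627.48; payment $242.87; balance $384.61
Installment 4: opening $384.61; payment $242.87; balance $141.74
Installment 5: opening $141.74; payment $141.74; balance $0.00
Balance reaches $0.00 in installment 5.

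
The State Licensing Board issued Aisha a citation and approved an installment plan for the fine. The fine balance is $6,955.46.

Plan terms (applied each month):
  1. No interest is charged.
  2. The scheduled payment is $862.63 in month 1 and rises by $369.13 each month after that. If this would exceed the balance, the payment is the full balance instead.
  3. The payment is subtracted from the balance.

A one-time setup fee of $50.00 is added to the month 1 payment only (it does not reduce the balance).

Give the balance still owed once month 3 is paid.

$3,260.18

# | Opening | Payment | Fee | End bal
1 | $6,955.46 | $862.63 | $50.00 | $6,092.83
2 | $6,092.83 | $1,231.76 | — | $4,861.07
3 | $4,861.07 | $1,600.89 | — | $3,260.18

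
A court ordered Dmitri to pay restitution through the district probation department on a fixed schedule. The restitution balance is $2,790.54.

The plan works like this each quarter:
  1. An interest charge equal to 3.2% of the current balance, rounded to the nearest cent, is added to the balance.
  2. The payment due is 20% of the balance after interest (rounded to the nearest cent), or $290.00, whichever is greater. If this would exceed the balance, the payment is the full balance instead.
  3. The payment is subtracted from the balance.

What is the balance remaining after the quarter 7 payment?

$526.84

Quarter 1: $2,790.54 +$89.30 interest = $2,879.84; pay $575.97 → $2,303.87
Quarter 2: $2,303.87 +$73.72 interest = $2,377.59; pay $475.52 → $1,902.07
Quarter 3: $1,902.07 +$60.87 interest = $1,962.94; pay $392.59 → $1,570.35
Quarter 4: $1,570.35 +$50.25 interest = $1,620.60; pay $324.12 → $1,296.48
Quarter 5: $1,296.48 +$41.49 interest = $1,337.97; pay $290.00 → $1,047.97
Quarter 6: $1,047.97 +$33.54 interest = $1,081.51; pay $290.00 → $791.51
Quarter 7: $791.51 +$25.33 interest = $816.84; pay $290.00 → $526.84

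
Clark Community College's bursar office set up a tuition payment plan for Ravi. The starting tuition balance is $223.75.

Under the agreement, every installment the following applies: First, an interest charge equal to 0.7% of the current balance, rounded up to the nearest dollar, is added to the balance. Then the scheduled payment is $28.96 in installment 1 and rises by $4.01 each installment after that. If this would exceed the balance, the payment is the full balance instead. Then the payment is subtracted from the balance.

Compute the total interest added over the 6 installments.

Installment 1: opening $223.75; interest $2.00 → $225.75; payment $28.96; balance $196.79
Installment 2: opening $196.79; interest $2.00 → $198.79; payment $32.97; balance $165.82
Installment 3: opening $165.82; interest $2.00 → $167.82; payment $36.98; balance $130.84
Installment 4: opening $130.84; interest $1.00 → $131.84; payment $40.99; balance $90.85
Installment 5: opening $90.85; interest $1.00 → $91.85; payment $45.00; balance $46.85
Installment 6: opening $46.85; interest $1.00 → $47.85; payment $47.85; balance $0.00
Total interest: $2.00 + $2.00 + $2.00 + $1.00 + $1.00 + $1.00 = $9.00

$9.00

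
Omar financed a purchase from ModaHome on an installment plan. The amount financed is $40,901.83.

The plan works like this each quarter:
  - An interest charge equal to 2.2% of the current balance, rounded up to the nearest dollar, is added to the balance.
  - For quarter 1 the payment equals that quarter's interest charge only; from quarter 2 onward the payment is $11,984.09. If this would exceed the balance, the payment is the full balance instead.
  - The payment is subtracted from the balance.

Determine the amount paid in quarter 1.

Quarter 1: $40,901.83 +$900.00 interest = $41,801.83; pay $900.00 → $40,901.83

$900.00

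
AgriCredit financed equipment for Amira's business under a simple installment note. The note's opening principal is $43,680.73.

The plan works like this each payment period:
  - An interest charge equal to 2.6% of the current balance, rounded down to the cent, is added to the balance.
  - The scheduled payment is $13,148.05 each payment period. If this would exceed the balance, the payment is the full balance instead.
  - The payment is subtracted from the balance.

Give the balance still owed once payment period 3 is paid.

$6,698.57

Payment period 1: $43,680.73 +$1,135.69 interest = $44,816.42; pay $13,148.05 → $31,668.37
Payment period 2: $31,668.37 +$823.37 interest = $32,491.74; pay $13,148.05 → $19,343.69
Payment period 3: $19,343.69 +$502.93 interest = $19,846.62; pay $13,148.05 → $6,698.57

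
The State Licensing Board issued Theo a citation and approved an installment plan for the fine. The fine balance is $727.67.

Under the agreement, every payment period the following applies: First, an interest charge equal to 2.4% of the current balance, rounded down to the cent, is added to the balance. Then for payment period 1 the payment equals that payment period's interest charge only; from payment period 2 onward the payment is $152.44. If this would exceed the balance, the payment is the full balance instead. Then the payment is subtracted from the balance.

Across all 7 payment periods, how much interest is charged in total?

$72.05

# | Opening | Interest | Payment | End bal
1 | $727.67 | $17.46 | $17.46 | $727.67
2 | $727.67 | $17.46 | $152.44 | $592.69
3 | $592.69 | $14.22 | $152.44 | $454.47
4 | $454.47 | $10.90 | $152.44 | $312.93
5 | $312.93 | $7.51 | $152.44 | $168.00
6 | $168.00 | $4.03 | $152.44 | $19.59
7 | $19.59 | $0.47 | $20.06 | $0.00
Total interest: $17.46 + $17.46 + $14.22 + $10.90 + $7.51 + $4.03 + $0.47 = $72.05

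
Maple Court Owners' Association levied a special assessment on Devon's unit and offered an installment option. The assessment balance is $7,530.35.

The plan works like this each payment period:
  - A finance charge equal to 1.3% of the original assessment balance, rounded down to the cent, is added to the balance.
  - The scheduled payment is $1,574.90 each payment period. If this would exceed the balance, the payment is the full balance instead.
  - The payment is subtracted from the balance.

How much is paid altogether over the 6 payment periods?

$8,117.69

Payment period 1: opening $7,530.35; interest $97.89 → $7,628.24; payment $1,574.90; balance $6,053.34
Payment period 2: opening $6,053.34; interest $97.89 → $6,151.23; payment $1,574.90; balance $4,576.33
Payment period 3: opening $4,576.33; interest $97.89 → $4,674.22; payment $1,574.90; balance $3,099.32
Payment period 4: opening $3,099.32; interest $97.89 → $3,197.21; payment $1,574.90; balance $1,622.31
Payment period 5: opening $1,622.31; interest $97.89 → $1,720.20; payment $1,574.90; balance $145.30
Payment period 6: opening $145.30; interest $97.89 → $243.19; payment $243.19; balance $0.00
Total paid: $8,117.69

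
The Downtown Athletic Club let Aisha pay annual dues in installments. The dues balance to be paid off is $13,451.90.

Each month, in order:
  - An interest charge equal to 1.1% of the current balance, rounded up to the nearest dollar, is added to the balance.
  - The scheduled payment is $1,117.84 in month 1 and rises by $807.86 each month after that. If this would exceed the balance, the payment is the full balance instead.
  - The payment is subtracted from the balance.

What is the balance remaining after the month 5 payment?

$328.10

Month 1: opening $13,451.90; interest $148.00 → $13,599.90; payment $1,117.84; balance $12,482.06
Month 2: opening $12,482.06; interest $138.00 → $12,620.06; payment $1,925.70; balance $10,694.36
Month 3: opening $10,694.36; interest $118.00 → $10,812.36; payment $2,733.56; balance $8,078.80
Month 4: opening $8,078.80; interest $89.00 → $8,167.80; payment $3,541.42; balance $4,626.38
Month 5: opening $4,626.38; interest $51.00 → $4,677.38; payment $4,349.28; balance $328.10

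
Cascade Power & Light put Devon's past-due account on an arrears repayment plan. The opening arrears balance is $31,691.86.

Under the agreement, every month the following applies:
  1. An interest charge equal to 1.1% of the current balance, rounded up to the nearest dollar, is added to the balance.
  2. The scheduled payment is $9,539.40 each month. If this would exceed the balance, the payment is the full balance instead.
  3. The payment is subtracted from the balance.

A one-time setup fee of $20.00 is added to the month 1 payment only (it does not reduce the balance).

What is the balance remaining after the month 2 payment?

Month 1: opening $31,691.86; interest $349.00 → $32,040.86; payment $9,539.40 (+ $20.00 fee); balance $22,501.46
Month 2: opening $22,501.46; interest $248.00 → $22,749.46; payment $9,539.40; balance $13,210.06

$13,210.06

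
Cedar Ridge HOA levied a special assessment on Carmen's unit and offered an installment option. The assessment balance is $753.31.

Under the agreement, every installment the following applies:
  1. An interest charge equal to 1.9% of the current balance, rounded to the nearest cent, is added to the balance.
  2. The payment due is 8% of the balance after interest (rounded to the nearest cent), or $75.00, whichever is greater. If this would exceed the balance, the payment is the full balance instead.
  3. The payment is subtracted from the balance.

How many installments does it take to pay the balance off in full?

Installment 1: $753.31 +$14.31 interest = $767.62; pay $75.00 → $692.62
Installment 2: $692.62 +$13.16 interest = $705.78; pay $75.00 → $630.78
Installment 3: $630.78 +$11.98 interest = $642.76; pay $75.00 → $567.76
Installment 4: $567.76 +$10.79 interest = $578.55; pay $75.00 → $503.55
Installment 5: $503.55 +$9.57 interest = $513.12; pay $75.00 → $438.12
Installment 6: $438.12 +$8.32 interest = $446.44; pay $75.00 → $371.44
Installment 7: $371.44 +$7.06 interest = $378.50; pay $75.00 → $303.50
Installment 8: $303.50 +$5.77 interest = $309.27; pay $75.00 → $234.27
Installment 9: $234.27 +$4.45 interest = $238.72; pay $75.00 → $163.72
Installment 10: $163.72 +$3.11 interest = $166.83; pay $75.00 → $91.83
Installment 11: $91.83 +$1.74 interest = $93.57; pay $75.00 → $18.57
Installment 12: $18.57 +$0.35 interest = $18.92; pay $18.92 → $0.00
Balance reaches $0.00 in installment 12.

12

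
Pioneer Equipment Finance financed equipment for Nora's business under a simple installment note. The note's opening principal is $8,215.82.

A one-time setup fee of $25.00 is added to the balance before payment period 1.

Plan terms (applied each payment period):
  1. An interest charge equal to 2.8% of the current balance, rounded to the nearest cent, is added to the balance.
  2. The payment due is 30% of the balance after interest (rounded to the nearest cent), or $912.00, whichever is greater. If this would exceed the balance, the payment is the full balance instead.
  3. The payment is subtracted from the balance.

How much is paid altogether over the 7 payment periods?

$8,956.60

# | Opening | Interest | Payment | End bal
1 | $8,240.82 | $230.74 | $2,541.47 | $5,930.09
2 | $5,930.09 | $166.04 | $1,828.84 | $4,267.29
3 | $4,267.29 | $119.48 | $1,316.03 | $3,070.74
4 | $3,070.74 | $85.98 | $947.02 | $2,209.70
5 | $2,209.70 | $61.87 | $912.00 | $1,359.57
6 | $1,359.57 | $38.07 | $912.00 | $485.64
7 | $485.64 | $13.60 | $499.24 | $0.00
Total paid: $8,956.60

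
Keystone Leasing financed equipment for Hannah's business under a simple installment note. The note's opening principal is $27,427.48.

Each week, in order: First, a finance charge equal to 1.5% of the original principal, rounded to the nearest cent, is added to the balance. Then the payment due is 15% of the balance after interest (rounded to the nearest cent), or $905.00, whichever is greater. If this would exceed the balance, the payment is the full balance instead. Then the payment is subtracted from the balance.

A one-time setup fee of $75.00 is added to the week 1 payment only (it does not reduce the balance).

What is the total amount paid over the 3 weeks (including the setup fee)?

$10,993.21

Week 1: opening $27,427.48; interest $411.41 → $27,838.89; payment $4,175.83 (+ $75.00 fee); balance $23,663.06
Week 2: opening $23,663.06; interest $411.41 → $24,074.47; payment $3,611.17; balance $20,463.30
Week 3: opening $20,463.30; interest $411.41 → $20,874.71; payment $3,131.21; balance $17,743.50
Total paid: $10,993.21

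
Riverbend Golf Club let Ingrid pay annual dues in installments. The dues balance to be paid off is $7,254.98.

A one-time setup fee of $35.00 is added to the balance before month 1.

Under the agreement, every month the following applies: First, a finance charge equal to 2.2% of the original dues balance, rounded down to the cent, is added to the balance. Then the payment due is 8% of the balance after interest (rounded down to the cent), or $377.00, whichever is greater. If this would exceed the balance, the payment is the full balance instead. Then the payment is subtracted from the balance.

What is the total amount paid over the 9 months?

$4,315.51

Month 1: opening $7,289.98; interest $159.60 → $7,449.58; payment $595.96; balance $6,853.62
Month 2: opening $6,853.62; interest $159.60 → $7,013.22; payment $561.05; balance $6,452.17
Month 3: opening $6,452.17; interest $159.60 → $6,611.77; payment $528.94; balance $6,082.83
Month 4: opening $6,082.83; interest $159.60 → $6,242.43; payment $499.39; balance $5,743.04
Month 5: opening $5,743.04; interest $159.60 → $5,902.64; payment $472.21; balance $5,430.43
Month 6: opening $5,430.43; interest $159.60 → $5,590.03; payment $447.20; balance $5,142.83
Month 7: opening $5,142.83; interest $159.60 → $5,302.43; payment $424.19; balance $4,878.24
Month 8: opening $4,878.24; interest $159.60 → $5,037.84; payment $403.02; balance $4,634.82
Month 9: opening $4,634.82; interest $159.60 → $4,794.42; payment $383.55; balance $4,410.87
Total paid: $4,315.51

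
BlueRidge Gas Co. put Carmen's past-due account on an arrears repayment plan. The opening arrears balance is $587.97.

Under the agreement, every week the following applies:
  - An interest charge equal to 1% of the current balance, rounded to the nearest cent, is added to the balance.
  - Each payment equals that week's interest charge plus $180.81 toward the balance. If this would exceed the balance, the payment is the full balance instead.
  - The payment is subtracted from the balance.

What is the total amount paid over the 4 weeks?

# | Opening | Interest | Payment | End bal
1 | $587.97 | $5.88 | $186.69 | $407.16
2 | $407.16 | $4.07 | $184.88 | $226.35
3 | $226.35 | $2.26 | $183.07 | $45.54
4 | $45.54 | $0.46 | $46.00 | $0.00
Total paid: $600.64

$600.64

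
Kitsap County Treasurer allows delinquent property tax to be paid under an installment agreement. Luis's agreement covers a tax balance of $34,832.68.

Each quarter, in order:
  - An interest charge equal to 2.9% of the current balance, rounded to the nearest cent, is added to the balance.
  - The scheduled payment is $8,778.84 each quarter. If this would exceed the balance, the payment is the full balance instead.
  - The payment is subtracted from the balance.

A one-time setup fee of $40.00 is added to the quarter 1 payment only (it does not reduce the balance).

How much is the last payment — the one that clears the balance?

Quarter 1: $34,832.68 +$1,010.15 interest = $35,842.83; pay $8,778.84 (+ $40.00 fee) → $27,063.99
Quarter 2: $27,063.99 +$784.86 interest = $27,848.85; pay $8,778.84 → $19,070.01
Quarter 3: $19,070.01 +$553.03 interest = $19,623.04; pay $8,778.84 → $10,844.20
Quarter 4: $10,844.20 +$314.48 interest = $11,158.68; pay $8,778.84 → $2,379.84
Quarter 5: $2,379.84 +$69.02 interest = $2,448.86; pay $2,448.86 → $0.00

$2,448.86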